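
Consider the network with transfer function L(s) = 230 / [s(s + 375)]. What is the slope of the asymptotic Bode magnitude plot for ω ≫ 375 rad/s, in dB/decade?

-40 dB/decade

With 0 zeros and 2 poles, the high-frequency asymptotic slope is 20 × (0 − 2) = -40 dB/decade.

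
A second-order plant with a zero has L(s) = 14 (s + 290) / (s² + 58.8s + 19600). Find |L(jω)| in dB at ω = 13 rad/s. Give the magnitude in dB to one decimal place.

|j13 + 290| = √(13² + 290²) = 290.3
|(j13)² + 58.8(j13) + 19600| = |19431 + j764.4| = 1.945e+04
|L(j13)| = 14 × 290.3 / 1.945e+04 = 0.20899
20 log₁₀(0.20899) = -13.60 dB

-13.6 dB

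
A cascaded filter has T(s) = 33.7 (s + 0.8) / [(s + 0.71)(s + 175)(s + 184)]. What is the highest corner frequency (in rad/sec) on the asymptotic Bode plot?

Break frequencies occur at each pole and zero magnitude: 0.71 rad/sec, 0.8 rad/sec, 175 rad/sec, 184 rad/sec.
The highest is 184 rad/sec.

184 rad/sec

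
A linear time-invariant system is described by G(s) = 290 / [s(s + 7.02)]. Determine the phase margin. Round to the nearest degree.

Gain crossover: |G(jω)| = 1 at ω ≈ 16.3 rad/sec.
∠G(j16.3) = −90° − arctan(16.3/7.02) ≈ -156.73°
PM = 180° + (-156.73°) = 23.27°

23°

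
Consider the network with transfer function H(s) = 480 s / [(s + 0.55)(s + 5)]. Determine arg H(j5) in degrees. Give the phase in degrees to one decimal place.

-38.7°

∠(j5) = 90.00°
∠(j5 + 0.55) = arctan(5/0.55) = 83.72°
∠(j5 + 5) = arctan(5/5) = 45.00°
∠H(j5) = 90.00° − (83.72° + 45.00°) = -38.72°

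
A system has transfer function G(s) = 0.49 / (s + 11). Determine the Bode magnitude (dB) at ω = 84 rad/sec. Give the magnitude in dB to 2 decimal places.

-44.76 dB

|j84 + 11| = √(84² + 11²) = 84.72
|G(j84)| = 0.49 / 84.72 = 0.005784
20 log₁₀(0.005784) = -44.756 dB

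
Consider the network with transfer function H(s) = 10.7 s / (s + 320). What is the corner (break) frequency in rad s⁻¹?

The single real pole at s = −320 gives a corner at ω = 320 rad s⁻¹.

320 rad s⁻¹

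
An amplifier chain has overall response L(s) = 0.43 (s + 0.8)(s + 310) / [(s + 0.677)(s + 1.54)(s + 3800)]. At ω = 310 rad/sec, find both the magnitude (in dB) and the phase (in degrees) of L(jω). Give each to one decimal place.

|j310 + 0.8| = √(310² + 0.8²) = 310
|j310 + 310| = √(310² + 310²) = 438.4
|j310 + 0.677| = √(310² + 0.677²) = 310
|j310 + 1.54| = √(310² + 1.54²) = 310
|j310 + 3800| = √(310² + 3800²) = 3813
|L(j310)| = 0.43 × 310 × 438.4 / (310 × 310 × 3813) = 0.0001595
20 log₁₀(0.0001595) = -75.94 dB
∠(j310 + 0.8) = arctan(310/0.8) = 89.85°
∠(j310 + 310) = arctan(310/310) = 45.00°
∠(j310 + 0.677) = arctan(310/0.677) = 89.87°
∠(j310 + 1.54) = arctan(310/1.54) = 89.72°
∠(j310 + 3800) = arctan(310/3800) = 4.66°
∠L(j310) = 89.85° + 45.00° − (89.87° + 89.72° + 4.66°) = -49.40°

|L| = -75.9 dB, ∠L = -49.4 deg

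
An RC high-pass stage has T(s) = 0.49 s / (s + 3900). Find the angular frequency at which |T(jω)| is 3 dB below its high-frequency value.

3900 rad/sec

For a single-pole high-pass, the −3 dB point is at the pole: ω = 3900 rad/sec.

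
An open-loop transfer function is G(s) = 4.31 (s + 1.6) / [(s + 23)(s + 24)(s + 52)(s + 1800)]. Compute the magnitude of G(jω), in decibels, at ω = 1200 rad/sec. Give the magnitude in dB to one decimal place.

|j1200 + 1.6| = √(1200² + 1.6²) = 1200
|j1200 + 23| = √(1200² + 23²) = 1200
|j1200 + 24| = √(1200² + 24²) = 1200
|j1200 + 52| = √(1200² + 52²) = 1201
|j1200 + 1800| = √(1200² + 1800²) = 2163
|G(j1200)| = 4.31 × 1200 / (1200 × 1200 × 1201 × 2163) = 1.3817e-09
20 log₁₀(1.3817e-09) = -177.19 dB

-177.2 dB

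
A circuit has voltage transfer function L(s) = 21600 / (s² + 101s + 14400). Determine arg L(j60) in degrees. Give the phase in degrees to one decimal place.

∠[(j60)² + 101(j60) + 14400] = ∠[10800 + j6060] = 29.30°
∠L(j60) = −29.30° = -29.30°

-29.3°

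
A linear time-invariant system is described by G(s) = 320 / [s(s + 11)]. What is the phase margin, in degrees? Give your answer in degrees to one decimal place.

34.0 deg

Gain crossover: |G(jω)| = 1 at ω ≈ 16.3 rad/s.
∠G(j16.3) = −90° − arctan(16.3/11) ≈ -145.96°
PM = 180° + (-145.96°) = 34.04°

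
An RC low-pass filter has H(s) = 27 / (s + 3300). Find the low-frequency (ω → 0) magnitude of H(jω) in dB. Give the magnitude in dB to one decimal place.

-41.7 dB

H(0) = 27 / 3300 = 0.0081818
20 log₁₀(0.0081818) = -41.74 dB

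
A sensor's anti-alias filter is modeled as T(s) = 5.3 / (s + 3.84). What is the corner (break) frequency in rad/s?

The single real pole at s = −3.84 gives a corner at ω = 3.84 rad/s.

3.84 rad/s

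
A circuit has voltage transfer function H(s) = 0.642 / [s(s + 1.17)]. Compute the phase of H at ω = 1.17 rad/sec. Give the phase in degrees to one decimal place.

-135.0 deg

∠(j1.17 + 1.17) = arctan(1.17/1.17) = 45.00°
∠(j1.17) = 90.00°
∠H(j1.17) = − (45.00° + 90.00°) = -135.00°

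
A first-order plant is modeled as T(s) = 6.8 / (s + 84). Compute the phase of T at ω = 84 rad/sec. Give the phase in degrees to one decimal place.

∠(j84 + 84) = arctan(84/84) = 45.00°
∠T(j84) = −45.00° = -45.00°

-45.0°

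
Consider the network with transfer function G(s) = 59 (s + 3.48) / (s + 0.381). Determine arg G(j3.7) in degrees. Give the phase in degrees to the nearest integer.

-37°

∠(j3.7 + 3.48) = arctan(3.7/3.48) = 46.76°
∠(j3.7 + 0.381) = arctan(3.7/0.381) = 84.12°
∠G(j3.7) = 46.76° − 84.12° = -37.37°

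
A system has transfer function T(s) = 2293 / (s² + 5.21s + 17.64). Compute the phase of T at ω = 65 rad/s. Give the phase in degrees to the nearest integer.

-175°

∠[(j65)² + 5.21(j65) + 17.64] = ∠[-4207.4 + j338.65] = 175.40°
∠T(j65) = −175.40° = -175.40°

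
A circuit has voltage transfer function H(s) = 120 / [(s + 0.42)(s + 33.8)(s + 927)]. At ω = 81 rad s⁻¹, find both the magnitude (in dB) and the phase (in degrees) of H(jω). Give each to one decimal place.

|j81 + 0.42| = √(81² + 0.42²) = 81
|j81 + 33.8| = √(81² + 33.8²) = 87.77
|j81 + 927| = √(81² + 927²) = 930.5
|H(j81)| = 120 / (81 × 87.77 × 930.5) = 1.8139e-05
20 log₁₀(1.8139e-05) = -94.83 dB
∠(j81 + 0.42) = arctan(81/0.42) = 89.70°
∠(j81 + 33.8) = arctan(81/33.8) = 67.35°
∠(j81 + 927) = arctan(81/927) = 4.99°
∠H(j81) = − (89.70° + 67.35° + 4.99°) = -162.05°

|H| = -94.8 dB, ∠H = -162.0 deg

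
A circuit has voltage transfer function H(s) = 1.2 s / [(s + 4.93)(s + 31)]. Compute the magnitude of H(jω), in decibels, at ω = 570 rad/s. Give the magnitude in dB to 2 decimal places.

|j570| = 570
|j570 + 4.93| = √(570² + 4.93²) = 570
|j570 + 31| = √(570² + 31²) = 570.8
|H(j570)| = 1.2 × 570 / (570 × 570.8) = 0.0021021
20 log₁₀(0.0021021) = -53.547 dB

-53.55 dB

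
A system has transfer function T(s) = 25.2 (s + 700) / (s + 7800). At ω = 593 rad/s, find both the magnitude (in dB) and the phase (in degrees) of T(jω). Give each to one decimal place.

|j593 + 700| = √(593² + 700²) = 917.4
|j593 + 7800| = √(593² + 7800²) = 7823
|T(j593)| = 25.2 × 917.4 / 7823 = 2.9554
20 log₁₀(2.9554) = 9.41 dB
∠(j593 + 700) = arctan(593/700) = 40.27°
∠(j593 + 7800) = arctan(593/7800) = 4.35°
∠T(j593) = 40.27° − 4.35° = 35.92°

|T| = 9.4 dB, ∠T = 35.9°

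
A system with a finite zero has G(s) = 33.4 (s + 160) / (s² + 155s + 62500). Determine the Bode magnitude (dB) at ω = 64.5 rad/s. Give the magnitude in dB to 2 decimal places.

|j64.5 + 160| = √(64.5² + 160²) = 172.5
|(j64.5)² + 155(j64.5) + 62500| = |58340 + j9997.5| = 5.919e+04
|G(j64.5)| = 33.4 × 172.5 / 5.919e+04 = 0.097345
20 log₁₀(0.097345) = -20.234 dB

-20.23 dB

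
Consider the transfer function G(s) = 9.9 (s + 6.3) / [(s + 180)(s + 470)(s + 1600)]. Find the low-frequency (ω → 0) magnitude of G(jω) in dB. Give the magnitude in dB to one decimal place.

-126.7 dB

G(0) = 9.9 × 6.3 / (180 × 470 × 1600) = 4.6077e-07
20 log₁₀(4.6077e-07) = -126.73 dB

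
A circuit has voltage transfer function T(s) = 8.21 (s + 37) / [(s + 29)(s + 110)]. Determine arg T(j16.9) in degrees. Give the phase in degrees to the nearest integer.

∠(j16.9 + 37) = arctan(16.9/37) = 24.55°
∠(j16.9 + 29) = arctan(16.9/29) = 30.23°
∠(j16.9 + 110) = arctan(16.9/110) = 8.73°
∠T(j16.9) = 24.55° − (30.23° + 8.73°) = -14.42°

-14°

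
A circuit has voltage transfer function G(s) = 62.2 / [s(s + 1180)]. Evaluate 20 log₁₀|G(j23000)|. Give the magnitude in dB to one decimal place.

-138.6 dB

|j23000 + 1180| = √(23000² + 1180²) = 2.303e+04
|j23000| = 2.3e+04
|G(j23000)| = 62.2 / (2.303e+04 × 2.3e+04) = 1.1743e-07
20 log₁₀(1.1743e-07) = -138.60 dB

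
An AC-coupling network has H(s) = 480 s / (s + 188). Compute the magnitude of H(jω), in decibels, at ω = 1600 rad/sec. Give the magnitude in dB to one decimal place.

53.6 dB

|j1600| = 1600
|j1600 + 188| = √(1600² + 188²) = 1611
|H(j1600)| = 480 × 1600 / 1611 = 476.72
20 log₁₀(476.72) = 53.57 dB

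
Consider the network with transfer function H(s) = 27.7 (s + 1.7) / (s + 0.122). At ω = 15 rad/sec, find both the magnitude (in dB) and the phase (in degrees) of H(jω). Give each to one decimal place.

|H| = 28.9 dB, ∠H = -6.0°

|j15 + 1.7| = √(15² + 1.7²) = 15.1
|j15 + 0.122| = √(15² + 0.122²) = 15
|H(j15)| = 27.7 × 15.1 / 15 = 27.876
20 log₁₀(27.876) = 28.90 dB
∠(j15 + 1.7) = arctan(15/1.7) = 83.53°
∠(j15 + 0.122) = arctan(15/0.122) = 89.53°
∠H(j15) = 83.53° − 89.53° = -6.00°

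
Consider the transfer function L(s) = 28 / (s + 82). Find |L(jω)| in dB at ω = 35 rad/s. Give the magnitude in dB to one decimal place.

|j35 + 82| = √(35² + 82²) = 89.16
|L(j35)| = 28 / 89.16 = 0.31405
20 log₁₀(0.31405) = -10.06 dB

-10.1 dB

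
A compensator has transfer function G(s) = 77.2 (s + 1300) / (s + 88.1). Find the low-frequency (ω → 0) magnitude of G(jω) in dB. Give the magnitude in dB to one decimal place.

61.1 dB

G(0) = 77.2 × 1300 / 88.1 = 1139.2
20 log₁₀(1139.2) = 61.13 dB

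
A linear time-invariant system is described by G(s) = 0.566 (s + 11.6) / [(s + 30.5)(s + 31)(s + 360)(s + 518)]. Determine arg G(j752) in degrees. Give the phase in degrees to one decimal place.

-206.1°

∠(j752 + 11.6) = arctan(752/11.6) = 89.12°
∠(j752 + 30.5) = arctan(752/30.5) = 87.68°
∠(j752 + 31) = arctan(752/31) = 87.64°
∠(j752 + 360) = arctan(752/360) = 64.42°
∠(j752 + 518) = arctan(752/518) = 55.44°
∠G(j752) = 89.12° − (87.68° + 87.64° + 64.42° + 55.44°) = -206.06°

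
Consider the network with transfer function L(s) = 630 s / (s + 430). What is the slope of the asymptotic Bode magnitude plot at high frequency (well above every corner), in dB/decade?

With 1 zero and 1 pole, the high-frequency asymptotic slope is 20 × (1 − 1) = 0 dB/decade.

0 dB/decade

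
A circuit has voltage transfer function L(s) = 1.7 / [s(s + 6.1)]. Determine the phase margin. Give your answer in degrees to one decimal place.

Gain crossover: |L(jω)| = 1 at ω ≈ 0.278 rad/s.
∠L(j0.278) = −90° − arctan(0.278/6.1) ≈ -92.61°
PM = 180° + (-92.61°) = 87.39°

87.4°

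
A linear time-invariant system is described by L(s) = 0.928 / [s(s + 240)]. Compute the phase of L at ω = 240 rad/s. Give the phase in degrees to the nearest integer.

∠(j240 + 240) = arctan(240/240) = 45.00°
∠(j240) = 90.00°
∠L(j240) = − (45.00° + 90.00°) = -135.00°

-135°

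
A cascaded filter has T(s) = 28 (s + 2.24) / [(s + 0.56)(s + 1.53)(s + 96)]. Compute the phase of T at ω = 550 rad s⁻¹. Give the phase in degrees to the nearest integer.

∠(j550 + 2.24) = arctan(550/2.24) = 89.77°
∠(j550 + 0.56) = arctan(550/0.56) = 89.94°
∠(j550 + 1.53) = arctan(550/1.53) = 89.84°
∠(j550 + 96) = arctan(550/96) = 80.10°
∠T(j550) = 89.77° − (89.94° + 89.84° + 80.10°) = -170.11°

-170°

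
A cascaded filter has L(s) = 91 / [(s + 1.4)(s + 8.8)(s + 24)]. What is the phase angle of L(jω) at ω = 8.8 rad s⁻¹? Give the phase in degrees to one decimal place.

-146.1°

∠(j8.8 + 1.4) = arctan(8.8/1.4) = 80.96°
∠(j8.8 + 8.8) = arctan(8.8/8.8) = 45.00°
∠(j8.8 + 24) = arctan(8.8/24) = 20.14°
∠L(j8.8) = − (80.96° + 45.00° + 20.14°) = -146.10°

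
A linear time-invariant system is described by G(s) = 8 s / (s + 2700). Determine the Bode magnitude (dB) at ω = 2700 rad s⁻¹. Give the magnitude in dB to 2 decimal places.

15.05 dB

|j2700| = 2700
|j2700 + 2700| = √(2700² + 2700²) = 3818
|G(j2700)| = 8 × 2700 / 3818 = 5.6569
20 log₁₀(5.6569) = 15.051 dB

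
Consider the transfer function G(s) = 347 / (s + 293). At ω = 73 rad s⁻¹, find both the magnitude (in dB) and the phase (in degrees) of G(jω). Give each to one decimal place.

|G| = 1.2 dB, ∠G = -14.0°

|j73 + 293| = √(73² + 293²) = 302
|G(j73)| = 347 / 302 = 1.1492
20 log₁₀(1.1492) = 1.21 dB
∠(j73 + 293) = arctan(73/293) = 13.99°
∠G(j73) = −13.99° = -13.99°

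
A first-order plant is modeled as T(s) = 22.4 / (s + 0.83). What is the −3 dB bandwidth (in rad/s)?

0.83 rad/s

For a single-pole low-pass, the −3 dB point is at the pole: ω = 0.83 rad/s.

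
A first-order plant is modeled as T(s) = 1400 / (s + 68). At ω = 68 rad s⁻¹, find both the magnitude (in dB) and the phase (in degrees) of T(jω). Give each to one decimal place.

|j68 + 68| = √(68² + 68²) = 96.17
|T(j68)| = 1400 / 96.17 = 14.558
20 log₁₀(14.558) = 23.26 dB
∠(j68 + 68) = arctan(68/68) = 45.00°
∠T(j68) = −45.00° = -45.00°

|T| = 23.3 dB, ∠T = -45.0 deg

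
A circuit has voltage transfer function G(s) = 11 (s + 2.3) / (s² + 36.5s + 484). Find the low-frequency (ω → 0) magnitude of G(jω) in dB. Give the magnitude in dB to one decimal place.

G(0) = 11 × 2.3 / 484 = 0.052273
20 log₁₀(0.052273) = -25.63 dB

-25.6 dB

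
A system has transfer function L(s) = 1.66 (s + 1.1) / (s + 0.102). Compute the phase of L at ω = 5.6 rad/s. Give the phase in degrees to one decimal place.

∠(j5.6 + 1.1) = arctan(5.6/1.1) = 78.89°
∠(j5.6 + 0.102) = arctan(5.6/0.102) = 88.96°
∠L(j5.6) = 78.89° − 88.96° = -10.07°

-10.1 deg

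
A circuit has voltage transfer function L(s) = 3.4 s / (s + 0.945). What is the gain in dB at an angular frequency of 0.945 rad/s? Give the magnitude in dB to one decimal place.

|j0.945| = 0.945
|j0.945 + 0.945| = √(0.945² + 0.945²) = 1.336
|L(j0.945)| = 3.4 × 0.945 / 1.336 = 2.4042
20 log₁₀(2.4042) = 7.62 dB

7.6 dB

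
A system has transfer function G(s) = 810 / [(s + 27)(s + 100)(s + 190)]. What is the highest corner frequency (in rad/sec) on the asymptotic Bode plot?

Break frequencies occur at each pole and zero magnitude: 27 rad/sec, 100 rad/sec, 190 rad/sec.
The highest is 190 rad/sec.

190 rad/sec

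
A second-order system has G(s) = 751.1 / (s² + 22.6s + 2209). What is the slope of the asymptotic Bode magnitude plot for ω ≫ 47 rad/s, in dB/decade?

With 0 zeros and 2 poles, the high-frequency asymptotic slope is 20 × (0 − 2) = -40 dB/decade.

-40 dB/decade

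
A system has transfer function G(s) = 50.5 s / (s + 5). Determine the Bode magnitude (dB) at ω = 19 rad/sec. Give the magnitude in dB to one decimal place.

33.8 dB

|j19| = 19
|j19 + 5| = √(19² + 5²) = 19.65
|G(j19)| = 50.5 × 19 / 19.65 = 48.837
20 log₁₀(48.837) = 33.78 dB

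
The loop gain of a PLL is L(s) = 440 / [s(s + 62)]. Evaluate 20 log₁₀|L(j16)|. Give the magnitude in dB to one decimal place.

|j16 + 62| = √(16² + 62²) = 64.03
|j16| = 16
|L(j16)| = 440 / (64.03 × 16) = 0.42948
20 log₁₀(0.42948) = -7.34 dB

-7.3 dB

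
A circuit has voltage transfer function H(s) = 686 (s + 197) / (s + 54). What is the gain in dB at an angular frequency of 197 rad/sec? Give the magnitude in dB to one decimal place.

|j197 + 197| = √(197² + 197²) = 278.6
|j197 + 54| = √(197² + 54²) = 204.3
|H(j197)| = 686 × 278.6 / 204.3 = 935.64
20 log₁₀(935.64) = 59.42 dB

59.4 dB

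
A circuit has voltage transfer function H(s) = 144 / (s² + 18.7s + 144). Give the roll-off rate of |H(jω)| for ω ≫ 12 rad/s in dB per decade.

-40 dB/decade

With 0 zeros and 2 poles, the high-frequency asymptotic slope is 20 × (0 − 2) = -40 dB/decade.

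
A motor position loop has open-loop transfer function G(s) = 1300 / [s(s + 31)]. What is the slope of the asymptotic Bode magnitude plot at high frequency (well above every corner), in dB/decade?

-40 dB/decade

With 0 zeros and 2 poles, the high-frequency asymptotic slope is 20 × (0 − 2) = -40 dB/decade.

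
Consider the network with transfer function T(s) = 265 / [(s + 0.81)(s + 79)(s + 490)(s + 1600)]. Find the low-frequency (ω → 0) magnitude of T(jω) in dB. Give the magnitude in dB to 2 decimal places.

-105.54 dB

T(0) = 265 / (0.81 × 79 × 490 × 1600) = 5.2822e-06
20 log₁₀(5.2822e-06) = -105.544 dB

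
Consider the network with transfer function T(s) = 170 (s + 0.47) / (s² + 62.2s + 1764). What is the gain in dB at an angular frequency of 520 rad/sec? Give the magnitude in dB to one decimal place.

|j520 + 0.47| = √(520² + 0.47²) = 520
|(j520)² + 62.2(j520) + 1764| = |-2.6864e+05 + j32344| = 2.706e+05
|T(j520)| = 170 × 520 / 2.706e+05 = 0.32671
20 log₁₀(0.32671) = -9.72 dB

-9.7 dB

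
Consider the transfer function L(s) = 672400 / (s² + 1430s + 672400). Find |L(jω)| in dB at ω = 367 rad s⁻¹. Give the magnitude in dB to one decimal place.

|(j367)² + 1430(j367) + 672400| = |5.3771e+05 + j5.2481e+05| = 7.514e+05
|L(j367)| = 672400 / 7.514e+05 = 0.8949
20 log₁₀(0.8949) = -0.96 dB

-1.0 dB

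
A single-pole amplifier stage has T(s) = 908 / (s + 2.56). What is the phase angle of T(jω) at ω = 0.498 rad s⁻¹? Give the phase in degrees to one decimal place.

∠(j0.498 + 2.56) = arctan(0.498/2.56) = 11.01°
∠T(j0.498) = −11.01° = -11.01°

-11.0°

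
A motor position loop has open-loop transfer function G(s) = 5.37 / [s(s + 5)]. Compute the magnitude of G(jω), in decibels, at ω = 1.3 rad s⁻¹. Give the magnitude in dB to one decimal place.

-1.9 dB

|j1.3 + 5| = √(1.3² + 5²) = 5.166
|j1.3| = 1.3
|G(j1.3)| = 5.37 / (5.166 × 1.3) = 0.79957
20 log₁₀(0.79957) = -1.94 dB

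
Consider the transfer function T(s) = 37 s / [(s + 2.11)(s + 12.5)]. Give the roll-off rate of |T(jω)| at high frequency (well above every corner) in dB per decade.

With 1 zero and 2 poles, the high-frequency asymptotic slope is 20 × (1 − 2) = -20 dB/decade.

-20 dB/decade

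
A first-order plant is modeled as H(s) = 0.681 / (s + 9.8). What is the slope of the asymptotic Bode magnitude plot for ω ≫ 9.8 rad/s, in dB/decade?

With 0 zeros and 1 pole, the high-frequency asymptotic slope is 20 × (0 − 1) = -20 dB/decade.

-20 dB/decade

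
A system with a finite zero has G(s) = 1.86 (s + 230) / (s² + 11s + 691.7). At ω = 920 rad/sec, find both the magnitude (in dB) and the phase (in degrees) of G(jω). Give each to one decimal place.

|G| = -53.6 dB, ∠G = -103.4°

|j920 + 230| = √(920² + 230²) = 948.3
|(j920)² + 11(j920) + 691.7| = |-8.4571e+05 + j10120| = 8.458e+05
|G(j920)| = 1.86 × 948.3 / 8.458e+05 = 0.0020855
20 log₁₀(0.0020855) = -53.62 dB
∠(j920 + 230) = arctan(920/230) = 75.96°
∠[(j920)² + 11(j920) + 691.7] = ∠[-8.4571e+05 + j10120] = 179.31°
∠G(j920) = 75.96° − 179.31° = -103.35°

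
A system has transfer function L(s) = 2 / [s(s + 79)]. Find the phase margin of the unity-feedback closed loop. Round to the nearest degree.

90 deg

Gain crossover: |L(jω)| = 1 at ω ≈ 0.0253 rad/sec.
∠L(j0.0253) = −90° − arctan(0.0253/79) ≈ -90.02°
PM = 180° + (-90.02°) = 89.98°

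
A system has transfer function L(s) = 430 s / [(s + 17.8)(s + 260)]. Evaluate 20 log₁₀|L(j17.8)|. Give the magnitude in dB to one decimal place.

1.3 dB

|j17.8| = 17.8
|j17.8 + 17.8| = √(17.8² + 17.8²) = 25.17
|j17.8 + 260| = √(17.8² + 260²) = 260.6
|L(j17.8)| = 430 × 17.8 / (25.17 × 260.6) = 1.1667
20 log₁₀(1.1667) = 1.34 dB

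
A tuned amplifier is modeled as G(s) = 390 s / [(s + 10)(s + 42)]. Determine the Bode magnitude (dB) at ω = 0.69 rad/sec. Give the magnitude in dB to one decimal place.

-3.9 dB

|j0.69| = 0.69
|j0.69 + 10| = √(0.69² + 10²) = 10.02
|j0.69 + 42| = √(0.69² + 42²) = 42.01
|G(j0.69)| = 390 × 0.69 / (10.02 × 42.01) = 0.63911
20 log₁₀(0.63911) = -3.89 dB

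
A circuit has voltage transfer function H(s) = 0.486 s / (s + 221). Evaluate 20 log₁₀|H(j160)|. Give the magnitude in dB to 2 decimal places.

|j160| = 160
|j160 + 221| = √(160² + 221²) = 272.8
|H(j160)| = 0.486 × 160 / 272.8 = 0.285
20 log₁₀(0.285) = -10.903 dB

-10.90 dB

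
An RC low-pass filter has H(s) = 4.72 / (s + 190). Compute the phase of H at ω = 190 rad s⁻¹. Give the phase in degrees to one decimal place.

-45.0°

∠(j190 + 190) = arctan(190/190) = 45.00°
∠H(j190) = −45.00° = -45.00°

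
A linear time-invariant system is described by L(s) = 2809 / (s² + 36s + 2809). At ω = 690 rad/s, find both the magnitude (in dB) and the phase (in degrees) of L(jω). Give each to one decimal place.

|L| = -44.5 dB, ∠L = -177.0°

|(j690)² + 36(j690) + 2809| = |-4.7329e+05 + j24840| = 4.739e+05
|L(j690)| = 2809 / 4.739e+05 = 0.0059269
20 log₁₀(0.0059269) = -44.54 dB
∠[(j690)² + 36(j690) + 2809] = ∠[-4.7329e+05 + j24840] = 177.00°
∠L(j690) = −177.00° = -177.00°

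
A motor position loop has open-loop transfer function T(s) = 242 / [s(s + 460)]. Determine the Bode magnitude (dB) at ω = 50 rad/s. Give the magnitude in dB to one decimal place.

-39.6 dB

|j50 + 460| = √(50² + 460²) = 462.7
|j50| = 50
|T(j50)| = 242 / (462.7 × 50) = 0.01046
20 log₁₀(0.01046) = -39.61 dB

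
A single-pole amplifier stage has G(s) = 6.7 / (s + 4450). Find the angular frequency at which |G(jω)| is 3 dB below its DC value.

For a single-pole low-pass, the −3 dB point is at the pole: ω = 4450 rad/s.

4450 rad/s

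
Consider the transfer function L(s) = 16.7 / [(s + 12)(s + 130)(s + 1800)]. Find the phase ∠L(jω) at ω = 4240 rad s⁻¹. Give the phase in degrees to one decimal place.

∠(j4240 + 12) = arctan(4240/12) = 89.84°
∠(j4240 + 130) = arctan(4240/130) = 88.24°
∠(j4240 + 1800) = arctan(4240/1800) = 67.00°
∠L(j4240) = − (89.84° + 88.24° + 67.00°) = -245.08°

-245.1 deg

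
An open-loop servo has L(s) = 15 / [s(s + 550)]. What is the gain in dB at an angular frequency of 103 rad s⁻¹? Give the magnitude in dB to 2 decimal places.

-71.69 dB

|j103 + 550| = √(103² + 550²) = 559.6
|j103| = 103
|L(j103)| = 15 / (559.6 × 103) = 0.00026026
20 log₁₀(0.00026026) = -71.692 dB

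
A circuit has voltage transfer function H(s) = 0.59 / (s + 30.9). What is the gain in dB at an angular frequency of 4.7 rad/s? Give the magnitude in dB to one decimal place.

-34.5 dB

|j4.7 + 30.9| = √(4.7² + 30.9²) = 31.26
|H(j4.7)| = 0.59 / 31.26 = 0.018877
20 log₁₀(0.018877) = -34.48 dB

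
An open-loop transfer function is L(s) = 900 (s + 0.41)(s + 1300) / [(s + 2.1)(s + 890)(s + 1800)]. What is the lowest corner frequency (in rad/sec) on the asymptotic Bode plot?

Break frequencies occur at each pole and zero magnitude: 0.41 rad/sec, 2.1 rad/sec, 890 rad/sec, 1300 rad/sec, 1800 rad/sec.
The lowest is 0.41 rad/sec.

0.41 rad/sec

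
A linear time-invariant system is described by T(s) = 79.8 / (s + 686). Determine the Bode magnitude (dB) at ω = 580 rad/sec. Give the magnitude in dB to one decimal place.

|j580 + 686| = √(580² + 686²) = 898.3
|T(j580)| = 79.8 / 898.3 = 0.088832
20 log₁₀(0.088832) = -21.03 dB

-21.0 dB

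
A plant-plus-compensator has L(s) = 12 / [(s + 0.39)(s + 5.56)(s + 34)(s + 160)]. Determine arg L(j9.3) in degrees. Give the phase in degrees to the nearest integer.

-165 deg

∠(j9.3 + 0.39) = arctan(9.3/0.39) = 87.60°
∠(j9.3 + 5.56) = arctan(9.3/5.56) = 59.13°
∠(j9.3 + 34) = arctan(9.3/34) = 15.30°
∠(j9.3 + 160) = arctan(9.3/160) = 3.33°
∠L(j9.3) = − (87.60° + 59.13° + 15.30° + 3.33°) = -165.35°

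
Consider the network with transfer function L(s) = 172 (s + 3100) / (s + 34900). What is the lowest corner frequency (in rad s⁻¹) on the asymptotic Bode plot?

Break frequencies occur at each pole and zero magnitude: 3100 rad s⁻¹, 34900 rad s⁻¹.
The lowest is 3100 rad s⁻¹.

3100 rad s⁻¹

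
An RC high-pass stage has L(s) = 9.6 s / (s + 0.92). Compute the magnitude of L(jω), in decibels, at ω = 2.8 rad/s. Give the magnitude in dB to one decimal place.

|j2.8| = 2.8
|j2.8 + 0.92| = √(2.8² + 0.92²) = 2.947
|L(j2.8)| = 9.6 × 2.8 / 2.947 = 9.1203
20 log₁₀(9.1203) = 19.20 dB

19.2 dB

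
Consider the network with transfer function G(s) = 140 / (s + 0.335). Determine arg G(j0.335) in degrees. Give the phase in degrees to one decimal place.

∠(j0.335 + 0.335) = arctan(0.335/0.335) = 45.00°
∠G(j0.335) = −45.00° = -45.00°

-45.0 deg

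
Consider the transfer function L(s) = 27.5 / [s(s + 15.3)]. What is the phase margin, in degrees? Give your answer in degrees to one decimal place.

83.3°

Gain crossover: |L(jω)| = 1 at ω ≈ 1.79 rad/s.
∠L(j1.79) = −90° − arctan(1.79/15.3) ≈ -96.66°
PM = 180° + (-96.66°) = 83.34°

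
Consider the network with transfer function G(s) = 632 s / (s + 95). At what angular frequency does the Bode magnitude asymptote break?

The single real pole at s = −95 gives a corner at ω = 95 rad/s.

95 rad/s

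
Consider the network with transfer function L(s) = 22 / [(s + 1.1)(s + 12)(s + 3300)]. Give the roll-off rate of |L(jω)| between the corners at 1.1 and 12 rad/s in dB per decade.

-20 dB/decade

In this band the factors already past their corner are: pole at 1.1; net slope = -20 dB/decade.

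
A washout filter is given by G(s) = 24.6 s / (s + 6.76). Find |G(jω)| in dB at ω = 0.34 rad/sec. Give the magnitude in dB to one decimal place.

1.8 dB

|j0.34| = 0.34
|j0.34 + 6.76| = √(0.34² + 6.76²) = 6.769
|G(j0.34)| = 24.6 × 0.34 / 6.769 = 1.2357
20 log₁₀(1.2357) = 1.84 dB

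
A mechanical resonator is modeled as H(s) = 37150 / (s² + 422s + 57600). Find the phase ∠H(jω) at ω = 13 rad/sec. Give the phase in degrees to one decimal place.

∠[(j13)² + 422(j13) + 57600] = ∠[57431 + j5486] = 5.46°
∠H(j13) = −5.46° = -5.46°

-5.5°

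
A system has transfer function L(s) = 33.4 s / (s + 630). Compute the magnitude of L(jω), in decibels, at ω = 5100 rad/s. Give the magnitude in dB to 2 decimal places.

30.41 dB

|j5100| = 5100
|j5100 + 630| = √(5100² + 630²) = 5139
|L(j5100)| = 33.4 × 5100 / 5139 = 33.148
20 log₁₀(33.148) = 30.409 dB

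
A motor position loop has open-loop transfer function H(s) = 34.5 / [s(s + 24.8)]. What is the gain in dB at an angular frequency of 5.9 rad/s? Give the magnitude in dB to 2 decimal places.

|j5.9 + 24.8| = √(5.9² + 24.8²) = 25.49
|j5.9| = 5.9
|H(j5.9)| = 34.5 / (25.49 × 5.9) = 0.22938
20 log₁₀(0.22938) = -12.789 dB

-12.79 dB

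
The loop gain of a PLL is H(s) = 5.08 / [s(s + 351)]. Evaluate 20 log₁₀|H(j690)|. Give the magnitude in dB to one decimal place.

-100.4 dB

|j690 + 351| = √(690² + 351²) = 774.1
|j690| = 690
|H(j690)| = 5.08 / (774.1 × 690) = 9.5103e-06
20 log₁₀(9.5103e-06) = -100.44 dB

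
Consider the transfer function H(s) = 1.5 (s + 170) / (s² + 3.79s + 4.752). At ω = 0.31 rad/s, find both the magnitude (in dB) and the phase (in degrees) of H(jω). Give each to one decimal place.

|H| = 34.5 dB, ∠H = -14.1°

|j0.31 + 170| = √(0.31² + 170²) = 170
|(j0.31)² + 3.79(j0.31) + 4.752| = |4.6559 + j1.1749| = 4.802
|H(j0.31)| = 1.5 × 170 / 4.802 = 53.105
20 log₁₀(53.105) = 34.50 dB
∠(j0.31 + 170) = arctan(0.31/170) = 0.10°
∠[(j0.31)² + 3.79(j0.31) + 4.752] = ∠[4.6559 + j1.1749] = 14.16°
∠H(j0.31) = 0.10° − 14.16° = -14.06°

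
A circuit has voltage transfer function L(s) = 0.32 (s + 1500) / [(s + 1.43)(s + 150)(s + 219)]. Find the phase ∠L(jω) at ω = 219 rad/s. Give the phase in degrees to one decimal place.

∠(j219 + 1500) = arctan(219/1500) = 8.31°
∠(j219 + 1.43) = arctan(219/1.43) = 89.63°
∠(j219 + 150) = arctan(219/150) = 55.59°
∠(j219 + 219) = arctan(219/219) = 45.00°
∠L(j219) = 8.31° − (89.63° + 55.59° + 45.00°) = -181.91°

-181.9°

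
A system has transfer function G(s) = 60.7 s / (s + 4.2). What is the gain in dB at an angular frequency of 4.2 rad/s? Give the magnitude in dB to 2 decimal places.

|j4.2| = 4.2
|j4.2 + 4.2| = √(4.2² + 4.2²) = 5.94
|G(j4.2)| = 60.7 × 4.2 / 5.94 = 42.921
20 log₁₀(42.921) = 32.653 dB

32.65 dB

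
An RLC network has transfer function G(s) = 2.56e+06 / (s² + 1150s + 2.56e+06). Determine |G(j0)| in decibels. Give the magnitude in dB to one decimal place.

G(0) = 2.56e+06 / 2.56e+06 = 1
20 log₁₀(1) = 0.00 dB

0.0 dB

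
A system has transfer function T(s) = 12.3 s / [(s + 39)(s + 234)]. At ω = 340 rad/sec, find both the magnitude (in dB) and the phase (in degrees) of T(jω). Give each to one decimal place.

|T| = -30.6 dB, ∠T = -48.9 deg

|j340| = 340
|j340 + 39| = √(340² + 39²) = 342.2
|j340 + 234| = √(340² + 234²) = 412.7
|T(j340)| = 12.3 × 340 / (342.2 × 412.7) = 0.029607
20 log₁₀(0.029607) = -30.57 dB
∠(j340) = 90.00°
∠(j340 + 39) = arctan(340/39) = 83.46°
∠(j340 + 234) = arctan(340/234) = 55.46°
∠T(j340) = 90.00° − (83.46° + 55.46°) = -48.92°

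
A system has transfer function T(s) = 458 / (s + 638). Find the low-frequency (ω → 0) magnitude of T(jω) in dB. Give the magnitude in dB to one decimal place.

-2.9 dB

T(0) = 458 / 638 = 0.71787
20 log₁₀(0.71787) = -2.88 dB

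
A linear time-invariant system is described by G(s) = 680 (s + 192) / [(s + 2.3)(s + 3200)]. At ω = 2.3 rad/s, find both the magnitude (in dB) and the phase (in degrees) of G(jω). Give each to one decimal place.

|G| = 22.0 dB, ∠G = -44.4°

|j2.3 + 192| = √(2.3² + 192²) = 192
|j2.3 + 2.3| = √(2.3² + 2.3²) = 3.253
|j2.3 + 3200| = √(2.3² + 3200²) = 3200
|G(j2.3)| = 680 × 192 / (3.253 × 3200) = 12.544
20 log₁₀(12.544) = 21.97 dB
∠(j2.3 + 192) = arctan(2.3/192) = 0.69°
∠(j2.3 + 2.3) = arctan(2.3/2.3) = 45.00°
∠(j2.3 + 3200) = arctan(2.3/3200) = 0.04°
∠G(j2.3) = 0.69° − (45.00° + 0.04°) = -44.35°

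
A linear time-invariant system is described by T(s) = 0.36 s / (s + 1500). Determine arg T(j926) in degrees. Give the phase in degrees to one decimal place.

∠(j926) = 90.00°
∠(j926 + 1500) = arctan(926/1500) = 31.69°
∠T(j926) = 90.00° − 31.69° = 58.31°

58.3 deg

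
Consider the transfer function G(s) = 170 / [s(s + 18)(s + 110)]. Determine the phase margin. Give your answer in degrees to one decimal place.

Gain crossover: |G(jω)| = 1 at ω ≈ 0.0859 rad/sec.
∠G(j0.0859) = −90° − arctan(0.0859/18) − arctan(0.0859/110) ≈ -90.32°
PM = 180° + (-90.32°) = 89.68°

89.7°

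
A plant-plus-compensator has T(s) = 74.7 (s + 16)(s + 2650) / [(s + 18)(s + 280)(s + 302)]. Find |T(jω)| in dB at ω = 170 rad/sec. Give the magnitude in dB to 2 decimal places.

4.84 dB

|j170 + 16| = √(170² + 16²) = 170.8
|j170 + 2650| = √(170² + 2650²) = 2655
|j170 + 18| = √(170² + 18²) = 171
|j170 + 280| = √(170² + 280²) = 327.6
|j170 + 302| = √(170² + 302²) = 346.6
|T(j170)| = 74.7 × 170.8 × 2655 / (171 × 327.6 × 346.6) = 1.7453
20 log₁₀(1.7453) = 4.837 dB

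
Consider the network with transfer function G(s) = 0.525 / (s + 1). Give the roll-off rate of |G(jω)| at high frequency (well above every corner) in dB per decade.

-20 dB/decade

With 0 zeros and 1 pole, the high-frequency asymptotic slope is 20 × (0 − 1) = -20 dB/decade.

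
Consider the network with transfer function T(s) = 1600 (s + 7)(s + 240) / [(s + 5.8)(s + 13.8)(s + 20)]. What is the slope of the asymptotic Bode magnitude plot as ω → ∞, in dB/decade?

-20 dB/decade

With 2 zeros and 3 poles, the high-frequency asymptotic slope is 20 × (2 − 3) = -20 dB/decade.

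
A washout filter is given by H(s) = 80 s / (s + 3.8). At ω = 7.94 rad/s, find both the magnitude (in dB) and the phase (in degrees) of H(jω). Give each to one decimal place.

|H| = 37.2 dB, ∠H = 25.6°

|j7.94| = 7.94
|j7.94 + 3.8| = √(7.94² + 3.8²) = 8.802
|H(j7.94)| = 80 × 7.94 / 8.802 = 72.162
20 log₁₀(72.162) = 37.17 dB
∠(j7.94) = 90.00°
∠(j7.94 + 3.8) = arctan(7.94/3.8) = 64.42°
∠H(j7.94) = 90.00° − 64.42° = 25.58°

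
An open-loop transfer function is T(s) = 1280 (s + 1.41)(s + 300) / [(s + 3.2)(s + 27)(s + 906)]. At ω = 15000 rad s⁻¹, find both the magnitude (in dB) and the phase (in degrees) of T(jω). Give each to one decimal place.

|j15000 + 1.41| = √(15000² + 1.41²) = 1.5e+04
|j15000 + 300| = √(15000² + 300²) = 1.5e+04
|j15000 + 3.2| = √(15000² + 3.2²) = 1.5e+04
|j15000 + 27| = √(15000² + 27²) = 1.5e+04
|j15000 + 906| = √(15000² + 906²) = 1.503e+04
|T(j15000)| = 1280 × 1.5e+04 × 1.5e+04 / (1.5e+04 × 1.5e+04 × 1.503e+04) = 0.085195
20 log₁₀(0.085195) = -21.39 dB
∠(j15000 + 1.41) = arctan(15000/1.41) = 89.99°
∠(j15000 + 300) = arctan(15000/300) = 88.85°
∠(j15000 + 3.2) = arctan(15000/3.2) = 89.99°
∠(j15000 + 27) = arctan(15000/27) = 89.90°
∠(j15000 + 906) = arctan(15000/906) = 86.54°
∠T(j15000) = 89.99° + 88.85° − (89.99° + 89.90° + 86.54°) = -87.58°

|T| = -21.4 dB, ∠T = -87.6 deg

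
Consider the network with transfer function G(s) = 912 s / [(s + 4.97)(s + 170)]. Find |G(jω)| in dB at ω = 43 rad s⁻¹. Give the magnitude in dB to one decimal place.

14.3 dB

|j43| = 43
|j43 + 4.97| = √(43² + 4.97²) = 43.29
|j43 + 170| = √(43² + 170²) = 175.4
|G(j43)| = 912 × 43 / (43.29 × 175.4) = 5.1665
20 log₁₀(5.1665) = 14.26 dB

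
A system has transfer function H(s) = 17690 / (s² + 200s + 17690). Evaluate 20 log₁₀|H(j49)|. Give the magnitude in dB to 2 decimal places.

|(j49)² + 200(j49) + 17690| = |15289 + j9800| = 1.816e+04
|H(j49)| = 17690 / 1.816e+04 = 0.97411
20 log₁₀(0.97411) = -0.228 dB

-0.23 dB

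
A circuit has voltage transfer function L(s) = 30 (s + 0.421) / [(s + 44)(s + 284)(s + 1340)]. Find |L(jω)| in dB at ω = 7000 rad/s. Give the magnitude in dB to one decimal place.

|j7000 + 0.421| = √(7000² + 0.421²) = 7000
|j7000 + 44| = √(7000² + 44²) = 7000
|j7000 + 284| = √(7000² + 284²) = 7006
|j7000 + 1340| = √(7000² + 1340²) = 7127
|L(j7000)| = 30 × 7000 / (7000 × 7006 × 7127) = 6.0082e-07
20 log₁₀(6.0082e-07) = -124.43 dB

-124.4 dB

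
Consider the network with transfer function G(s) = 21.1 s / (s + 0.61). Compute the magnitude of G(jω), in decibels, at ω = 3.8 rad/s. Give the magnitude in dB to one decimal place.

26.4 dB

|j3.8| = 3.8
|j3.8 + 0.61| = √(3.8² + 0.61²) = 3.849
|G(j3.8)| = 21.1 × 3.8 / 3.849 = 20.833
20 log₁₀(20.833) = 26.38 dB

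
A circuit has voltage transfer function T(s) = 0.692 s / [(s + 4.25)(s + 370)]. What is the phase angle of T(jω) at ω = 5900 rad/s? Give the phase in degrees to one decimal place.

∠(j5900) = 90.00°
∠(j5900 + 4.25) = arctan(5900/4.25) = 89.96°
∠(j5900 + 370) = arctan(5900/370) = 86.41°
∠T(j5900) = 90.00° − (89.96° + 86.41°) = -86.37°

-86.4 deg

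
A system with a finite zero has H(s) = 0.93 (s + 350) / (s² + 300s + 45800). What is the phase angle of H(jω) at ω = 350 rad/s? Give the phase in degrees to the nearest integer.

∠(j350 + 350) = arctan(350/350) = 45.00°
∠[(j350)² + 300(j350) + 45800] = ∠[-76700 + j1.05e+05] = 126.15°
∠H(j350) = 45.00° − 126.15° = -81.15°

-81 deg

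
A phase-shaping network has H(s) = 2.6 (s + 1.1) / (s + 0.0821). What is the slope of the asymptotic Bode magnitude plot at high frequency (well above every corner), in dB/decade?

0 dB/decade

With 1 zero and 1 pole, the high-frequency asymptotic slope is 20 × (1 − 1) = 0 dB/decade.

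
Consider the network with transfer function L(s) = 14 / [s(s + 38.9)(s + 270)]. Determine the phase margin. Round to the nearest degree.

90 deg

Gain crossover: |L(jω)| = 1 at ω ≈ 0.00133 rad/s.
∠L(j0.00133) = −90° − arctan(0.00133/38.9) − arctan(0.00133/270) ≈ -90.00°
PM = 180° + (-90.00°) = 90.00°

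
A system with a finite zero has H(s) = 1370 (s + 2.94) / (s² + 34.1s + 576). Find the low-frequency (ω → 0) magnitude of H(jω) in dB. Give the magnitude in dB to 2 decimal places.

16.89 dB

H(0) = 1370 × 2.94 / 576 = 6.9927
20 log₁₀(6.9927) = 16.893 dB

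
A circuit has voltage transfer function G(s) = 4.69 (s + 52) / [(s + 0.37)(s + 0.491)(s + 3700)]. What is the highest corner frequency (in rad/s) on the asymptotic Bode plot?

3700 rad/s

Break frequencies occur at each pole and zero magnitude: 0.37 rad/s, 0.491 rad/s, 52 rad/s, 3700 rad/s.
The highest is 3700 rad/s.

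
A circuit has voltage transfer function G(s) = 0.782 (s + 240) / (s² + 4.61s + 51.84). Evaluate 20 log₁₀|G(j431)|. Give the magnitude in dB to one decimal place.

-53.7 dB

|j431 + 240| = √(431² + 240²) = 493.3
|(j431)² + 4.61(j431) + 51.84| = |-1.8571e+05 + j1986.9| = 1.857e+05
|G(j431)| = 0.782 × 493.3 / 1.857e+05 = 0.0020772
20 log₁₀(0.0020772) = -53.65 dB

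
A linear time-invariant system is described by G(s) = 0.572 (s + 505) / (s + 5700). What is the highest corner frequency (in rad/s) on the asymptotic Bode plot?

5700 rad/s

Break frequencies occur at each pole and zero magnitude: 505 rad/s, 5700 rad/s.
The highest is 5700 rad/s.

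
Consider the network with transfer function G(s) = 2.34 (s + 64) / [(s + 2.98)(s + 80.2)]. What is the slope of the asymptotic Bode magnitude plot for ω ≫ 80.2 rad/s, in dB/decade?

-20 dB/decade

With 1 zero and 2 poles, the high-frequency asymptotic slope is 20 × (1 − 2) = -20 dB/decade.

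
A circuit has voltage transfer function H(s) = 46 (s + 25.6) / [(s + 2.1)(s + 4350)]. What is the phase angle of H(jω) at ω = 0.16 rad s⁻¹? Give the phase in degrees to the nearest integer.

-4 deg

∠(j0.16 + 25.6) = arctan(0.16/25.6) = 0.36°
∠(j0.16 + 2.1) = arctan(0.16/2.1) = 4.36°
∠(j0.16 + 4350) = arctan(0.16/4350) = 0.00°
∠H(j0.16) = 0.36° − (4.36° + 0.00°) = -4.00°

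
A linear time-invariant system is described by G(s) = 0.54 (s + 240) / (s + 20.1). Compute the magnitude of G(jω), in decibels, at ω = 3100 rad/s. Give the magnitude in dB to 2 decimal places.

-5.33 dB

|j3100 + 240| = √(3100² + 240²) = 3109
|j3100 + 20.1| = √(3100² + 20.1²) = 3100
|G(j3100)| = 0.54 × 3109 / 3100 = 0.5416
20 log₁₀(0.5416) = -5.326 dB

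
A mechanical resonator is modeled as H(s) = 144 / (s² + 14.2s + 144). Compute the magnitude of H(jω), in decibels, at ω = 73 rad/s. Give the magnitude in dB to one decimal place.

|(j73)² + 14.2(j73) + 144| = |-5185 + j1036.6| = 5288
|H(j73)| = 144 / 5288 = 0.027234
20 log₁₀(0.027234) = -31.30 dB

-31.3 dB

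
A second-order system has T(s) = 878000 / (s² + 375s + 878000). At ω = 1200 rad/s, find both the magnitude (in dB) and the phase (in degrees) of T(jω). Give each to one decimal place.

|T| = 1.7 dB, ∠T = -141.3 deg

|(j1200)² + 375(j1200) + 878000| = |-5.62e+05 + j4.5e+05| = 7.2e+05
|T(j1200)| = 878000 / 7.2e+05 = 1.2195
20 log₁₀(1.2195) = 1.72 dB
∠[(j1200)² + 375(j1200) + 878000] = ∠[-5.62e+05 + j4.5e+05] = 141.32°
∠T(j1200) = −141.32° = -141.32°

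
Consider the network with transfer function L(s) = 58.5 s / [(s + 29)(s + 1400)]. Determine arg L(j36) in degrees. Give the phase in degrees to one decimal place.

37.4°

∠(j36) = 90.00°
∠(j36 + 29) = arctan(36/29) = 51.15°
∠(j36 + 1400) = arctan(36/1400) = 1.47°
∠L(j36) = 90.00° − (51.15° + 1.47°) = 37.38°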